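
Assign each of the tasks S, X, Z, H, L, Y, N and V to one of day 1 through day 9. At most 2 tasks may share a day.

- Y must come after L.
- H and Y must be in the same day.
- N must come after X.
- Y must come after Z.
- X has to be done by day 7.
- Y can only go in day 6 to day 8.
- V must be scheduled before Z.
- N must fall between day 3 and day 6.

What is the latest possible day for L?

day 7

Downstream work caps L at day 7.
L at day 7 is achievable: X in day 1, L in day 7, V in day 1, S in day 2, H in day 8, Y in day 8, Z in day 2, N in day 3.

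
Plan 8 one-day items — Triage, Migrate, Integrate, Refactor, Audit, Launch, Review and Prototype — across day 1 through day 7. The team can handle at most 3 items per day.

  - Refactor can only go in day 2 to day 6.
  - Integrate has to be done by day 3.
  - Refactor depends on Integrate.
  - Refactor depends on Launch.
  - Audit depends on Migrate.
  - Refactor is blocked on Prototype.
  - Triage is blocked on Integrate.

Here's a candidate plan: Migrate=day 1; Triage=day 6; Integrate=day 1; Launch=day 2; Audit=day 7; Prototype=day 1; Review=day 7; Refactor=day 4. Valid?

Yes, all constraints hold

Triage is blocked on Integrate — holds.
Refactor can only go in day 2 to day 6 — holds.
Refactor is blocked on Prototype — holds.
Refactor depends on Integrate — holds.
Refactor depends on Launch — holds.
Integrate has to be done by day 3 — holds.
The team can handle at most 3 items per day — holds.
Audit depends on Migrate — holds.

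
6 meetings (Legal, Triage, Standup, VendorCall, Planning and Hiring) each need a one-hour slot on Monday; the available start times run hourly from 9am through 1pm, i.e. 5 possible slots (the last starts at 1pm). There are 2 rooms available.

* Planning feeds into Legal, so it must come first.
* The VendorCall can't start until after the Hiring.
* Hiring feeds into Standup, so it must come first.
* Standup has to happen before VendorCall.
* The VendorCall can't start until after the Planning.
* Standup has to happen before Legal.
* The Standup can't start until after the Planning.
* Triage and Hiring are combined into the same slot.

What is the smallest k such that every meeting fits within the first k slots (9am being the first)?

The precedence chain requires at least 3 distinct slots.
With at most 2 per slot and 6 meetings, at least 3 slots are needed.
Could 3 slots be enough, i.e. nothing placed later than 11am? No: Standup must come after Planning (at 9am or later) → {10am, 11am}; Planning must come before Standup (at 11am or earlier) → {9am, 10am}; VendorCall must come after Hiring (at 9am or later) → {10am, 11am}; Hiring must come before VendorCall (at 11am or earlier) → {9am, 10am}; VendorCall must come after Standup (at 10am or later) → {11am}; Standup must come before VendorCall (at 11am or earlier) → {10am}; Triage must be in the same slot as Hiring (in {9am, 10am}) → {9am, 10am}; Planning must come before Standup (at 10am or earlier) → {9am}; Hiring must come before Standup (at 10am or earlier) → {9am}; Triage must be in the same slot as Hiring (in {9am}) → {9am}; that puts Triage, Planning and Hiring all in 9am — more than 2 per slot.
So 3 slots is not enough.
4 works (last occupied slot: 12pm): for example Legal=12pm, Triage=10am, VendorCall=12pm, Standup=11am, Hiring=10am, Planning=9am.

4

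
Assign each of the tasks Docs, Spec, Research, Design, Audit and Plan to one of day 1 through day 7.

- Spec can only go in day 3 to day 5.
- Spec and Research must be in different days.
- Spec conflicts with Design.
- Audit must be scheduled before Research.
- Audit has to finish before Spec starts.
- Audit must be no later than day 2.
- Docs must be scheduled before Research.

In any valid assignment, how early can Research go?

Precedence pushes Research to at least day 2.
Research at day 2 is achievable: Research -> day 2, Design -> day 1, Spec -> day 3, Docs -> day 1, Plan -> day 1, Audit -> day 1.

day 2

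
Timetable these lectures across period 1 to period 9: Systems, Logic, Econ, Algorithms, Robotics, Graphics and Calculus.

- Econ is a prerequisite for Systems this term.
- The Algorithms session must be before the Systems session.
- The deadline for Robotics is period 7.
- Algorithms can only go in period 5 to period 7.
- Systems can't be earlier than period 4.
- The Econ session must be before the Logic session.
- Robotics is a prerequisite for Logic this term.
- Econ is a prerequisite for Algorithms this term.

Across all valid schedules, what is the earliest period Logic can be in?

Precedence pushes Logic to at least period 2.
Logic at period 2 is achievable: Logic -> period 2, Robotics -> period 1, Econ -> period 1, Algorithms -> period 5, Calculus -> period 1, Systems -> period 6, Graphics -> period 1.

period 2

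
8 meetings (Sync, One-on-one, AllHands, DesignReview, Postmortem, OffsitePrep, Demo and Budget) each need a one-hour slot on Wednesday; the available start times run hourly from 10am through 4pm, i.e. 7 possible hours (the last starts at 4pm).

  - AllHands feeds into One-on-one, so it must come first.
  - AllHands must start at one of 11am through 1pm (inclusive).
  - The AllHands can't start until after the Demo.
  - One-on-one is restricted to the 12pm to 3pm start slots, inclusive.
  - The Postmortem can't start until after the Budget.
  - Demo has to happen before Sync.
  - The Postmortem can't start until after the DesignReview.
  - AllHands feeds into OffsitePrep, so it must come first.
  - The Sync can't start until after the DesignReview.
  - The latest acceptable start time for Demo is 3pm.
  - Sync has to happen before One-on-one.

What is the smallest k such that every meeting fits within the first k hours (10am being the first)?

The precedence chain requires at least 3 distinct hours.
3 works (last occupied hour: 12pm): for example One-on-one in 12pm, DesignReview in 10am, Demo in 10am, Budget in 10am, Postmortem in 11am, OffsitePrep in 12pm, AllHands in 11am, Sync in 11am.

3 hours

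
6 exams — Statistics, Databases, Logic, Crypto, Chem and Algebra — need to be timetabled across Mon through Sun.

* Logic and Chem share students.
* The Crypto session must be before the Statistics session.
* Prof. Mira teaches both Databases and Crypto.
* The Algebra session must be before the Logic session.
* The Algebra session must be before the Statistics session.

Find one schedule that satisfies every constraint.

Crypto in Mon, Chem in Mon, Databases in Tue, Logic in Tue, Algebra in Mon, Statistics in Tue

Checking: Crypto(Mon) before Statistics(Tue); Algebra(Mon) before Statistics(Tue); Algebra(Mon) before Logic(Tue); Logic(Tue) != Chem(Mon); Databases(Tue) != Crypto(Mon).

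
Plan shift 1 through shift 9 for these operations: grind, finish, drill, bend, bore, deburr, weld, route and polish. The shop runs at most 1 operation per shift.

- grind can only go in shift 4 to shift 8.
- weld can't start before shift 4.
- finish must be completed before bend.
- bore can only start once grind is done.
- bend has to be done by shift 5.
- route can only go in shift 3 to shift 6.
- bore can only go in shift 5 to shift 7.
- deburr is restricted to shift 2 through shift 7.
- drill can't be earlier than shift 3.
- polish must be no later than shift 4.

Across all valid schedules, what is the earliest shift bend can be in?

shift 2

Precedence pushes bend to at least shift 2; bend's own window allows nothing later than shift 5.
bend at shift 2 is achievable: route=shift 6; weld=shift 8; polish=shift 3; deburr=shift 7; finish=shift 1; bore=shift 5; bend=shift 2; grind=shift 4; drill=shift 9.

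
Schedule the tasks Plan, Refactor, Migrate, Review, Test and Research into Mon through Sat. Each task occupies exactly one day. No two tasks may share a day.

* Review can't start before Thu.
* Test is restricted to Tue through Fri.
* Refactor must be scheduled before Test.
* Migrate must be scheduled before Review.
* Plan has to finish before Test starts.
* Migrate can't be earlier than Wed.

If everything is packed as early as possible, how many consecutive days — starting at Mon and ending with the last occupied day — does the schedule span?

6

The precedence chain requires at least 2 distinct days.
With at most 1 per day and 6 tasks, at least 6 days are needed.
Review can't be placed before Thu — that is day 4 counting from Mon — so the schedule must run through at least 4 days.
6 works (last occupied day: Sat): for example Review=Thu; Refactor=Tue; Test=Fri; Research=Sat; Plan=Mon; Migrate=Wed.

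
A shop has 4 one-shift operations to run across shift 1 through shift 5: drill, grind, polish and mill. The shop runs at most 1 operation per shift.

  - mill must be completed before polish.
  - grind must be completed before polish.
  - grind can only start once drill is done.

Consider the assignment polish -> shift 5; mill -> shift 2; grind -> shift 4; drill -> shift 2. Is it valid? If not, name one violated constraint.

Invalid. The shop runs at most 1 operation per shift.

mill must be completed before polish — holds.
The shop runs at most 1 operation per shift — violated.
grind can only start once drill is done — holds.
grind must be completed before polish — holds.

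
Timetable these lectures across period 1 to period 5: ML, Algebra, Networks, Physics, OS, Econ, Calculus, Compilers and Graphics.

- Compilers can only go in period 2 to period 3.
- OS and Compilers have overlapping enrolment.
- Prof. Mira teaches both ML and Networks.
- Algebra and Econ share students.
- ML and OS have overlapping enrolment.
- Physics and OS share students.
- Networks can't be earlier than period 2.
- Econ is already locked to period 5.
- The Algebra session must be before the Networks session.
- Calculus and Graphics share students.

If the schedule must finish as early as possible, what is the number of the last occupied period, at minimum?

period 5

The precedence chain requires at least 2 distinct periods.
Econ can't be placed before period 5, so the schedule must run through at least period 5.
5 works (last occupied period: period 5): for example Calculus=period 1, Econ=period 5, ML=period 1, Networks=period 2, Algebra=period 1, Compilers=period 2, Graphics=period 2, OS=period 3, Physics=period 1.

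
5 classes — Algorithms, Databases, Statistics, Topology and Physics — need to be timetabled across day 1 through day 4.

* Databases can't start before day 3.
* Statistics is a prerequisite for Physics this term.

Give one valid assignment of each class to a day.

Databases -> day 3; Algorithms -> day 1; Physics -> day 2; Topology -> day 1; Statistics -> day 1

Checking: Statistics(day 1) before Physics(day 2); Databases=day 3 in [day 3,day 4].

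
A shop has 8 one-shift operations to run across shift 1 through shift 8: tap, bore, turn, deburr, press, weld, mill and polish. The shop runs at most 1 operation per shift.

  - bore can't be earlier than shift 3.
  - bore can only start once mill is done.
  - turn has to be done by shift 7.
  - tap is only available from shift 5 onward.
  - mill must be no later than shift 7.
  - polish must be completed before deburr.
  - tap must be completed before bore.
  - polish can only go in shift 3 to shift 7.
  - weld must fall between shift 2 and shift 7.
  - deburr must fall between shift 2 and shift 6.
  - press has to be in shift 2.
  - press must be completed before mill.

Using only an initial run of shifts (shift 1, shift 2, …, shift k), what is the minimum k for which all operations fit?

The precedence chain requires at least 3 distinct shifts.
With at most 1 per shift and 8 operations, at least 8 shifts are needed.
Propagating the time windows through the other constraints, bore can't land before shift 6, so the schedule must run through at least shift 6.
8 works (last occupied shift: shift 8): for example bore -> shift 8; polish -> shift 3; turn -> shift 1; weld -> shift 6; press -> shift 2; tap -> shift 5; mill -> shift 7; deburr -> shift 4.

8 shifts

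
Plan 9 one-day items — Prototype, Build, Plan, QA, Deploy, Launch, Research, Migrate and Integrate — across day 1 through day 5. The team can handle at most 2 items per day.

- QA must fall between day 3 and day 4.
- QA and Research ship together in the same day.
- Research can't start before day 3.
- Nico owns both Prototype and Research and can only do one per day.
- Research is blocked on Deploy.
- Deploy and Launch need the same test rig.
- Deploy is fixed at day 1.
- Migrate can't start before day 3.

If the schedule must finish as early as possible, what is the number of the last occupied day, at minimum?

day 5

The precedence chain requires at least 2 distinct days.
With at most 2 per day and 9 tasks, at least 5 days are needed.
QA can't be placed before day 3, so the schedule must run through at least day 3.
5 works (last occupied day: day 5): for example Launch -> day 4, Integrate -> day 5, Prototype -> day 1, Migrate -> day 4, Build -> day 2, Deploy -> day 1, Research -> day 3, Plan -> day 2, QA -> day 3.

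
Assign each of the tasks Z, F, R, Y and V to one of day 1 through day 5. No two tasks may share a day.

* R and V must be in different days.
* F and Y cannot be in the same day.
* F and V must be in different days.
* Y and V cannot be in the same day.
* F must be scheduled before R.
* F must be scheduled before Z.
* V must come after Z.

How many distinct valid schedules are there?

15

Splitting on Z: it can be day 2 (6), day 3 (6), day 4 (3). Listing each branch's schedules as (F, R, Y, V) by day number:
Z=day 2: (1,3,4,5) (1,3,5,4) (1,4,3,5) (1,4,5,3) (1,5,3,4) (1,5,4,3) — 6.
Z=day 3: (1,2,4,5) (1,2,5,4) (1,4,2,5) (1,5,2,4) (2,4,1,5) (2,5,1,4) — 6.
Z=day 4: (1,2,3,5) (1,3,2,5) (2,3,1,5) — 3.
Summing: 6 + 6 + 3 = 15.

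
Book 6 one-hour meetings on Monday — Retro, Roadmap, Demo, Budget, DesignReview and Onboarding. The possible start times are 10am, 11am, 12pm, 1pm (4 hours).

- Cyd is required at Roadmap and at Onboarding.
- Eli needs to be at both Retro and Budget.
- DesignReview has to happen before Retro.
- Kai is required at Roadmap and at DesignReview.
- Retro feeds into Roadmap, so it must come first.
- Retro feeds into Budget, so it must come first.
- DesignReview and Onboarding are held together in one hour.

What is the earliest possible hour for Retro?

Precedence pushes Retro to at least 11am; downstream work caps Retro at 12pm.
Retro at 11am is achievable: DesignReview in 10am; Onboarding in 10am; Retro in 11am; Budget in 12pm; Demo in 10am; Roadmap in 12pm.

11am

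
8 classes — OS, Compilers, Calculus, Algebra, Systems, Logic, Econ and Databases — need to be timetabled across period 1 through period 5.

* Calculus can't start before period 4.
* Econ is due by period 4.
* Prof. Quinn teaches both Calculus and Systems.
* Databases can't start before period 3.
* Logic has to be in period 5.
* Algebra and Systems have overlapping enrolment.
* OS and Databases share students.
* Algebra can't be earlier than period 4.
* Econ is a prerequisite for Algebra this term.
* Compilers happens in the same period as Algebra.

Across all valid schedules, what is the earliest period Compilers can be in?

period 4

Compilers must be in the same period as Algebra, which can't be before period 4, so Compilers is at least period 4.
Compilers at period 4 is achievable: Econ in period 1, Systems in period 1, Databases in period 3, Compilers in period 4, Algebra in period 4, OS in period 1, Logic in period 5, Calculus in period 4.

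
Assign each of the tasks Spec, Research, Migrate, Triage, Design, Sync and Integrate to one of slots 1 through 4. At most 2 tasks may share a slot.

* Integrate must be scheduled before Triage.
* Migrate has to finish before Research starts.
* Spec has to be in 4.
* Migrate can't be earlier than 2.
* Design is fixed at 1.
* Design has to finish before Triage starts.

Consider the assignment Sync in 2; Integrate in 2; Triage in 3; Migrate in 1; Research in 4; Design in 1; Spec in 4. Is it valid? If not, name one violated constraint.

Design has to finish before Triage starts — holds.
Design is fixed at 1 — holds.
Migrate has to finish before Research starts — holds.
Migrate can't be earlier than 2 — violated.
At most 2 tasks may share a slot — holds.
Spec has to be in 4 — holds.
Integrate must be scheduled before Triage — holds.

No — it violates: Migrate can't be earlier than 2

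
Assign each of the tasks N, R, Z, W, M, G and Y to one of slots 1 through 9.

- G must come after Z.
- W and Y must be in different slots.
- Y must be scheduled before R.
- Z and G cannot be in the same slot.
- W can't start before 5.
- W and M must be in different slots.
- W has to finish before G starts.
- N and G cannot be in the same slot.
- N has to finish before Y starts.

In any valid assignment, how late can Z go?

8

Downstream work caps Z at 8.
Z at 8 is achievable: N in 1, Z in 8, R in 3, W in 5, Y in 2, M in 1, G in 9.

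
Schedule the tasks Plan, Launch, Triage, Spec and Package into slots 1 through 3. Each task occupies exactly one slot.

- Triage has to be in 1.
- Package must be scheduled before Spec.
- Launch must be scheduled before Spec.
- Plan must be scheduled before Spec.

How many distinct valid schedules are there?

9

Splitting on Plan: it can be 1 (5), 2 (4). Listing each branch's schedules as (Launch, Triage, Spec, Package):
Plan=1: (1,1,2,1) (1,1,3,1) (1,1,3,2) (2,1,3,1) (2,1,3,2) — 5.
Plan=2: (1,1,3,1) (1,1,3,2) (2,1,3,1) (2,1,3,2) — 4.
Summing: 5 + 4 = 9.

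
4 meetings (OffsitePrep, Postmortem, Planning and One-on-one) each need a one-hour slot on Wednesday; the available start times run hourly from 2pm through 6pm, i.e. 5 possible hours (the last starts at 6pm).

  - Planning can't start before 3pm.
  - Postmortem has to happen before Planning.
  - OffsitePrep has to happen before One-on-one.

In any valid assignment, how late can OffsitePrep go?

5pm

Downstream work caps OffsitePrep at 5pm.
OffsitePrep at 5pm is achievable: One-on-one -> 6pm; Postmortem -> 2pm; OffsitePrep -> 5pm; Planning -> 3pm.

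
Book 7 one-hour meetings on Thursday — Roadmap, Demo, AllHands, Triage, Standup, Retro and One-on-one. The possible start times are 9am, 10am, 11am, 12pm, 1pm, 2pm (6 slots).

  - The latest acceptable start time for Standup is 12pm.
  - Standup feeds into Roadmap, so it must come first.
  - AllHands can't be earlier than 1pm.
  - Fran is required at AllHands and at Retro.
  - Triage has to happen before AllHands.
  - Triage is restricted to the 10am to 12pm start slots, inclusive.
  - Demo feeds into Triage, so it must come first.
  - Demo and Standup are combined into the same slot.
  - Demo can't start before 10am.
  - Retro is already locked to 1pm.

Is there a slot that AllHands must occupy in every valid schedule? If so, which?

2pm

AllHands's window is 1pm–2pm.
Retro is fixed at 1pm, and AllHands can't share a slot with Retro.
So AllHands must be 2pm.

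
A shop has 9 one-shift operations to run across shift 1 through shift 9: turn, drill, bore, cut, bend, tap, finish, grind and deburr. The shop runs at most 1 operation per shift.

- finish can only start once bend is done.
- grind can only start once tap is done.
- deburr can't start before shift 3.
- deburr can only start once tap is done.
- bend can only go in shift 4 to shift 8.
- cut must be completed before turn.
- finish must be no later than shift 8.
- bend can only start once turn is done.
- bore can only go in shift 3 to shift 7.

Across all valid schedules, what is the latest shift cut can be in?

shift 5

Downstream work caps cut at shift 5.
cut at shift 5 is achievable: finish -> shift 8, drill -> shift 9, turn -> shift 6, bend -> shift 7, cut -> shift 5, deburr -> shift 4, bore -> shift 3, grind -> shift 2, tap -> shift 1.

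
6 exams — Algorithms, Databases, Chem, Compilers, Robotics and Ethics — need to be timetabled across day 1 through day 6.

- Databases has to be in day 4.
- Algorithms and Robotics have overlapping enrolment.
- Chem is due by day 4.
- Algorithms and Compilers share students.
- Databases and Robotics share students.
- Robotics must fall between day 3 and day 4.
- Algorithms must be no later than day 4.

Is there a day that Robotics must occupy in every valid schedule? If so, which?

Robotics's window is day 3–day 4.
Databases is fixed at day 4, and Robotics can't share a day with Databases.
So Robotics must be day 3.

day 3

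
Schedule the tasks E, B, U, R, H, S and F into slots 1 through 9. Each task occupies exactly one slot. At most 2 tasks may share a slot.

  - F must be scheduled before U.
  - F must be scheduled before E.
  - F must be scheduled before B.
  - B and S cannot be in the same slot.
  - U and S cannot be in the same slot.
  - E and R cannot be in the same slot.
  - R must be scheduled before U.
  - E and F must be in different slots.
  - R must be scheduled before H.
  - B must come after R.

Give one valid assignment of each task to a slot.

E=3, F=1, R=1, H=3, S=4, U=2, B=2

Checking: R(1) before H(3); R(1) before B(2); F(1) before U(2); F(1) before B(2); R(1) before U(2); F(1) before E(3); E(3) != R(1); B(2) != S(4); E(3) != F(1); U(2) != S(4); max 2 per slot (cap 2).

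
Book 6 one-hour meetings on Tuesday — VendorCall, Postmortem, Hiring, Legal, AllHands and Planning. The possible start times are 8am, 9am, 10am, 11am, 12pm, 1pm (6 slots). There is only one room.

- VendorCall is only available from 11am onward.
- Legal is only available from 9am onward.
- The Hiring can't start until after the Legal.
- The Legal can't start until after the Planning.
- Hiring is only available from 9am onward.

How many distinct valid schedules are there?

60

Splitting on VendorCall: it can be 11am (20), 12pm (20), 1pm (20). Listing each branch's schedules as (Postmortem, Hiring, Legal, AllHands, Planning):
VendorCall=11am: (8am,12pm,10am,1pm,9am) (8am,1pm,10am,12pm,9am) (8am,1pm,12pm,9am,10am) (8am,1pm,12pm,10am,9am) (9am,12pm,10am,1pm,8am) (9am,1pm,10am,12pm,8am) (9am,1pm,12pm,8am,10am) (9am,1pm,12pm,10am,8am) (10am,12pm,9am,1pm,8am) (10am,1pm,9am,12pm,8am) (10am,1pm,12pm,8am,9am) (10am,1pm,12pm,9am,8am) (12pm,10am,9am,1pm,8am) (12pm,1pm,9am,10am,8am) (12pm,1pm,10am,8am,9am) (12pm,1pm,10am,9am,8am) (1pm,10am,9am,12pm,8am) (1pm,12pm,9am,10am,8am) (1pm,12pm,10am,8am,9am) (1pm,12pm,10am,9am,8am) — 20.
VendorCall=12pm: (8am,11am,10am,1pm,9am) (8am,1pm,10am,11am,9am) (8am,1pm,11am,9am,10am) (8am,1pm,11am,10am,9am) (9am,11am,10am,1pm,8am) (9am,1pm,10am,11am,8am) (9am,1pm,11am,8am,10am) (9am,1pm,11am,10am,8am) (10am,11am,9am,1pm,8am) (10am,1pm,9am,11am,8am) (10am,1pm,11am,8am,9am) (10am,1pm,11am,9am,8am) (11am,10am,9am,1pm,8am) (11am,1pm,9am,10am,8am) (11am,1pm,10am,8am,9am) (11am,1pm,10am,9am,8am) (1pm,10am,9am,11am,8am) (1pm,11am,9am,10am,8am) (1pm,11am,10am,8am,9am) (1pm,11am,10am,9am,8am) — 20.
VendorCall=1pm: (8am,11am,10am,12pm,9am) (8am,12pm,10am,11am,9am) (8am,12pm,11am,9am,10am) (8am,12pm,11am,10am,9am) (9am,11am,10am,12pm,8am) (9am,12pm,10am,11am,8am) (9am,12pm,11am,8am,10am) (9am,12pm,11am,10am,8am) (10am,11am,9am,12pm,8am) (10am,12pm,9am,11am,8am) (10am,12pm,11am,8am,9am) (10am,12pm,11am,9am,8am) (11am,10am,9am,12pm,8am) (11am,12pm,9am,10am,8am) (11am,12pm,10am,8am,9am) (11am,12pm,10am,9am,8am) (12pm,10am,9am,11am,8am) (12pm,11am,9am,10am,8am) (12pm,11am,10am,8am,9am) (12pm,11am,10am,9am,8am) — 20.
Summing: 20 + 20 + 20 = 60.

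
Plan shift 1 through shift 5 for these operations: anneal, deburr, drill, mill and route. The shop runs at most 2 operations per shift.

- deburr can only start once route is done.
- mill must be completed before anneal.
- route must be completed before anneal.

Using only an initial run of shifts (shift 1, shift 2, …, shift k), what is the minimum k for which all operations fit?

3 shifts

The precedence chain requires at least 2 distinct shifts.
With at most 2 per shift and 5 operations, at least 3 shifts are needed.
3 works (last occupied shift: shift 3): for example anneal in shift 2, drill in shift 3, route in shift 1, deburr in shift 2, mill in shift 1.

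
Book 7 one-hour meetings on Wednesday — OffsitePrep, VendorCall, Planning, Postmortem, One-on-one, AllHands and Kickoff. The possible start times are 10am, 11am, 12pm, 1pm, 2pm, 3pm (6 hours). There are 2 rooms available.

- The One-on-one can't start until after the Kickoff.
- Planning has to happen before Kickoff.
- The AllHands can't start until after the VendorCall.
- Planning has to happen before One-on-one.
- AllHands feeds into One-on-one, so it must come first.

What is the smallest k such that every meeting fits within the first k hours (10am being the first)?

4 hours

The precedence chain requires at least 3 distinct hours.
With at most 2 per hour and 7 meetings, at least 4 hours are needed.
4 works (last occupied hour: 1pm): for example VendorCall=10am, OffsitePrep=12pm, Kickoff=11am, One-on-one=12pm, AllHands=11am, Planning=10am, Postmortem=1pm.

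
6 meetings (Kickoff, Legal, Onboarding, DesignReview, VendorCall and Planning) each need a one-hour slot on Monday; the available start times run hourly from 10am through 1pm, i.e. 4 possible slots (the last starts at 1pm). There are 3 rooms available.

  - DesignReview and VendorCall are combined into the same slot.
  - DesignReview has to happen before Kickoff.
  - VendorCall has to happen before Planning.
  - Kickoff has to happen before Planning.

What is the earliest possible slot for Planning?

Precedence pushes Planning to at least 12pm.
Planning at 12pm is achievable: Planning -> 12pm, Legal -> 10am, Kickoff -> 11am, Onboarding -> 11am, DesignReview -> 10am, VendorCall -> 10am.

12pm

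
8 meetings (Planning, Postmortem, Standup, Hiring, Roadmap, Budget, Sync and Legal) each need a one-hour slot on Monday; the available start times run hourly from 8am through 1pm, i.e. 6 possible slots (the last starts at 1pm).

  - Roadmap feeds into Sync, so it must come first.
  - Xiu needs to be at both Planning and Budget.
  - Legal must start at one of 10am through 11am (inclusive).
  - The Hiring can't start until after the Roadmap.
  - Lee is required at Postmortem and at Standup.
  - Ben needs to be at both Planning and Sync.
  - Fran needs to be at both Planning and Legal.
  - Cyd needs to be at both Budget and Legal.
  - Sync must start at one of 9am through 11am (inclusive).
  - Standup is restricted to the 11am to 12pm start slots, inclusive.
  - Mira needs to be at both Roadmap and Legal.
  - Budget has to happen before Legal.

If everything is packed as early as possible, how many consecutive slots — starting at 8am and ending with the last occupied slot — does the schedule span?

4 slots

The precedence chain requires at least 2 distinct slots.
Standup can't be placed before 11am — that is slot 4 counting from 8am — so the schedule must run through at least 4 slots.
4 works (last occupied slot: 11am): for example Postmortem in 8am; Sync in 9am; Standup in 11am; Planning in 11am; Legal in 10am; Hiring in 9am; Roadmap in 8am; Budget in 8am.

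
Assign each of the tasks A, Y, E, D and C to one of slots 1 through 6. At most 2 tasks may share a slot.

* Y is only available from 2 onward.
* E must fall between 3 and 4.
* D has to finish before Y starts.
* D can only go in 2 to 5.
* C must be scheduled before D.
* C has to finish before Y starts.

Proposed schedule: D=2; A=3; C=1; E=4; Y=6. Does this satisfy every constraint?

Yes, all constraints hold

Y is only available from 2 onward — holds.
C has to finish before Y starts — holds.
D has to finish before Y starts — holds.
At most 2 tasks may share a slot — holds.
D can only go in 2 to 5 — holds.
C must be scheduled before D — holds.
E must fall between 3 and 4 — holds.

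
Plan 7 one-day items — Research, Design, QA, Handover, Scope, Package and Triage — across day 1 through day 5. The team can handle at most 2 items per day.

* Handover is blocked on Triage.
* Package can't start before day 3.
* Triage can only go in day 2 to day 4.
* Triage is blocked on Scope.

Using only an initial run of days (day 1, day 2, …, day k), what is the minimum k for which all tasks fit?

The precedence chain requires at least 3 distinct days.
With at most 2 per day and 7 tasks, at least 4 days are needed.
4 works (last occupied day: day 4): for example Research=day 1; QA=day 4; Triage=day 2; Design=day 2; Package=day 3; Handover=day 3; Scope=day 1.

4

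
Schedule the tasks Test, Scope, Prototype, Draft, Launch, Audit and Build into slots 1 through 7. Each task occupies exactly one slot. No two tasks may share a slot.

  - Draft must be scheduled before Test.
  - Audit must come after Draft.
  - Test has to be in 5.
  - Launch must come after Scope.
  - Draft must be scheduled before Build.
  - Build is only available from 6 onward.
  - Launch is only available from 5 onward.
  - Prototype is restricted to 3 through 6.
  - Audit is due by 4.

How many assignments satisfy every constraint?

Splitting on Scope: it can be 1 (4), 2 (4), 3 (2), 4 (2). Listing each branch's schedules as (Test, Prototype, Draft, Launch, Audit, Build):
Scope=1: (5,3,2,6,4,7) (5,3,2,7,4,6) (5,4,2,6,3,7) (5,4,2,7,3,6) — 4.
Scope=2: (5,3,1,6,4,7) (5,3,1,7,4,6) (5,4,1,6,3,7) (5,4,1,7,3,6) — 4.
Scope=3: (5,4,1,6,2,7) (5,4,1,7,2,6) — 2.
Scope=4: (5,3,1,6,2,7) (5,3,1,7,2,6) — 2.
Summing: 4 + 4 + 2 + 2 = 12.

12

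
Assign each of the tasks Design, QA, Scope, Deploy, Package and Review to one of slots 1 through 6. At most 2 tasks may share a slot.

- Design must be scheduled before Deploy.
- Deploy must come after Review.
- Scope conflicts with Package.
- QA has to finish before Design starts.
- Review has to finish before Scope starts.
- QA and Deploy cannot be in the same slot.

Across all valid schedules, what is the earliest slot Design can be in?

2

Precedence pushes Design to at least 2; downstream work caps Design at 5.
Design at 2 is achievable: Deploy=3, Scope=2, Review=1, Package=3, Design=2, QA=1.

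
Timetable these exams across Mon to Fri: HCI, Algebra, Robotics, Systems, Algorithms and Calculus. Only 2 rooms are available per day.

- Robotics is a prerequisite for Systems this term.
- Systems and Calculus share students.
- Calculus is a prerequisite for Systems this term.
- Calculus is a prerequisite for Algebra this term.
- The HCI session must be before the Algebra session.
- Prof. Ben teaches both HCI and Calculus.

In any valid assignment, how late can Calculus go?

Downstream work caps Calculus at Thu.
Calculus at Thu is achievable: Calculus=Thu, Algorithms=Tue, Algebra=Fri, Systems=Fri, Robotics=Mon, HCI=Mon.

Thu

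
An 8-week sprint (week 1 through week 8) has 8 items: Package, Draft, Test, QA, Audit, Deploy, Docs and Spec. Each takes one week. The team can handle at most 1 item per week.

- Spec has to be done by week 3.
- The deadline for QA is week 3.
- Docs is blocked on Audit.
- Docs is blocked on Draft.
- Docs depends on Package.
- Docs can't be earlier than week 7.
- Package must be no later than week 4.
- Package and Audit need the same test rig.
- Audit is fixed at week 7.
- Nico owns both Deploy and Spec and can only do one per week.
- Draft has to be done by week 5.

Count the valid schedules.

48

Splitting on Package: it can be week 1 (8), week 2 (8), week 3 (8), week 4 (24). Listing each branch's schedules as (Draft, Test, QA, Audit, Deploy, Docs, Spec) by week number:
Package=week 1: (4,5,2,7,6,8,3) (4,5,3,7,6,8,2) (4,6,2,7,5,8,3) (4,6,3,7,5,8,2) (5,4,2,7,6,8,3) (5,4,3,7,6,8,2) (5,6,2,7,4,8,3) (5,6,3,7,4,8,2) — 8.
Package=week 2: (4,5,1,7,6,8,3) (4,5,3,7,6,8,1) (4,6,1,7,5,8,3) (4,6,3,7,5,8,1) (5,4,1,7,6,8,3) (5,4,3,7,6,8,1) (5,6,1,7,4,8,3) (5,6,3,7,4,8,1) — 8.
Package=week 3: (4,5,1,7,6,8,2) (4,5,2,7,6,8,1) (4,6,1,7,5,8,2) (4,6,2,7,5,8,1) (5,4,1,7,6,8,2) (5,4,2,7,6,8,1) (5,6,1,7,4,8,2) (5,6,2,7,4,8,1) — 8.
Package=week 4: (1,5,2,7,6,8,3) (1,5,3,7,6,8,2) (1,6,2,7,5,8,3) (1,6,3,7,5,8,2) (2,5,1,7,6,8,3) (2,5,3,7,6,8,1) (2,6,1,7,5,8,3) (2,6,3,7,5,8,1) (3,5,1,7,6,8,2) (3,5,2,7,6,8,1) (3,6,1,7,5,8,2) (3,6,2,7,5,8,1) (5,1,2,7,6,8,3) (5,1,3,7,6,8,2) (5,2,1,7,6,8,3) (5,2,3,7,6,8,1) (5,3,1,7,6,8,2) (5,3,2,7,6,8,1) (5,6,1,7,2,8,3) (5,6,1,7,3,8,2) (5,6,2,7,1,8,3) (5,6,2,7,3,8,1) (5,6,3,7,1,8,2) (5,6,3,7,2,8,1) — 24.
Summing: 8 + 8 + 8 + 24 = 48.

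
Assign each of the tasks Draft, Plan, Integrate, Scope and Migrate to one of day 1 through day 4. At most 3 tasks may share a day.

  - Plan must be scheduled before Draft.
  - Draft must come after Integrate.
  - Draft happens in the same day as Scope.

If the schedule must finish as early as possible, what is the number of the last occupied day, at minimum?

day 2

The precedence chain requires at least 2 distinct days.
With at most 3 per day and 5 tasks, at least 2 days are needed.
2 works (last occupied day: day 2): for example Draft -> day 2, Migrate -> day 1, Plan -> day 1, Integrate -> day 1, Scope -> day 2.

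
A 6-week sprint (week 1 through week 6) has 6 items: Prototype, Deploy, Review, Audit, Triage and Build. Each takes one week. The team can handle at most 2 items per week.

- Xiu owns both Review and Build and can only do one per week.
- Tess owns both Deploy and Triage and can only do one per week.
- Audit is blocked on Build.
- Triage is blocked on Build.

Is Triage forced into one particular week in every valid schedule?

Triage can be week 2 (e.g. Audit -> week 2; Prototype -> week 1; Triage -> week 2; Deploy -> week 3; Build -> week 1; Review -> week 3) or week 3 (e.g. Review -> week 3; Deploy -> week 2; Triage -> week 3; Audit -> week 2; Build -> week 1; Prototype -> week 1).

No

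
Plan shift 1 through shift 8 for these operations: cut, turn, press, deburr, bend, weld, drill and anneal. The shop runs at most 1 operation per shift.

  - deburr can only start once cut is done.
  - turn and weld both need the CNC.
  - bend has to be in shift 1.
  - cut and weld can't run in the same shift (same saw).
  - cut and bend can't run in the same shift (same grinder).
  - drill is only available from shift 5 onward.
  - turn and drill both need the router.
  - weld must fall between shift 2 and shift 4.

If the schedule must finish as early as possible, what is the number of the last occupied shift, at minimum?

The precedence chain requires at least 2 distinct shifts.
With at most 1 per shift and 8 operations, at least 8 shifts are needed.
drill can't be placed before shift 5, so the schedule must run through at least shift 5.
8 works (last occupied shift: shift 8): for example bend -> shift 1, press -> shift 7, deburr -> shift 4, cut -> shift 3, weld -> shift 2, turn -> shift 6, drill -> shift 5, anneal -> shift 8.

8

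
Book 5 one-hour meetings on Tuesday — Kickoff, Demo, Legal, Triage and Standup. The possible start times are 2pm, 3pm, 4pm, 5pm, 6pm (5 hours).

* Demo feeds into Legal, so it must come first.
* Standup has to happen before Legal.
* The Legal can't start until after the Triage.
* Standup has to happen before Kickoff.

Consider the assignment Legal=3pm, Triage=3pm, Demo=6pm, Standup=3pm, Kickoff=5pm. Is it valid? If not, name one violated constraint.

No — it violates: Demo feeds into Legal, so it must come first

The Legal can't start until after the Triage — violated.
Standup has to happen before Legal — violated.
Demo feeds into Legal, so it must come first — violated.
Standup has to happen before Kickoff — holds.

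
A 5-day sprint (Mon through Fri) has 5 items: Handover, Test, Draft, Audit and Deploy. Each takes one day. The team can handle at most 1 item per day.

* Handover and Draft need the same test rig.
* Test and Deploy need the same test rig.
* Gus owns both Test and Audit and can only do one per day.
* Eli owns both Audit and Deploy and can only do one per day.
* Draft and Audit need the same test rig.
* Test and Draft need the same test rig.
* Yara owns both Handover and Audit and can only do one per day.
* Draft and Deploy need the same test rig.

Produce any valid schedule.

Handover in Mon; Test in Tue; Audit in Thu; Draft in Wed; Deploy in Fri

Checking: Draft(Wed) != Deploy(Fri); Test(Tue) != Draft(Wed); Test(Tue) != Audit(Thu); Handover(Mon) != Draft(Wed); Audit(Thu) != Deploy(Fri); Draft(Wed) != Audit(Thu); Handover(Mon) != Audit(Thu); Test(Tue) != Deploy(Fri); max 1 per day (cap 1).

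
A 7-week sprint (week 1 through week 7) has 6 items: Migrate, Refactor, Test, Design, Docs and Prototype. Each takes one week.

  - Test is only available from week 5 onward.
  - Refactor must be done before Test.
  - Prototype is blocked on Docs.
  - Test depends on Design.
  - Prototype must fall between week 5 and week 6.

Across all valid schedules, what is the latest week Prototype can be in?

Prototype is available from week 5; Prototype's own window allows nothing later than week 6.
Prototype at week 6 is achievable: Docs=week 1; Design=week 1; Migrate=week 1; Test=week 5; Refactor=week 1; Prototype=week 6.

week 6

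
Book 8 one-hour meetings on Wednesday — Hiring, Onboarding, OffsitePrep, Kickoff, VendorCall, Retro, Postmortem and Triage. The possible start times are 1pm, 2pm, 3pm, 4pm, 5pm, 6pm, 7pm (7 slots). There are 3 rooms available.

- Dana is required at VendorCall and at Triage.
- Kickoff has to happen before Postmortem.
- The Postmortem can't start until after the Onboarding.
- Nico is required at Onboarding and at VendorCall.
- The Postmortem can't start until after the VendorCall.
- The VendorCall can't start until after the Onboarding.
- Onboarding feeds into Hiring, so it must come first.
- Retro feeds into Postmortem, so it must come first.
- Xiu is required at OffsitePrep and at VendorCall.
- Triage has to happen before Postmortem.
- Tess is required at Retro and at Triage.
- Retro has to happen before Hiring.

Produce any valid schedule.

Onboarding=1pm; Hiring=3pm; Retro=2pm; Kickoff=1pm; OffsitePrep=3pm; Postmortem=3pm; VendorCall=2pm; Triage=1pm

Checking: Onboarding(1pm) before Postmortem(3pm); Triage(1pm) before Postmortem(3pm); Kickoff(1pm) before Postmortem(3pm); Onboarding(1pm) before VendorCall(2pm); Retro(2pm) before Hiring(3pm); Retro(2pm) before Postmortem(3pm); VendorCall(2pm) before Postmortem(3pm); Onboarding(1pm) before Hiring(3pm); Onboarding(1pm) != VendorCall(2pm); VendorCall(2pm) != Triage(1pm); Retro(2pm) != Triage(1pm); OffsitePrep(3pm) != VendorCall(2pm); max 3 per slot (cap 3).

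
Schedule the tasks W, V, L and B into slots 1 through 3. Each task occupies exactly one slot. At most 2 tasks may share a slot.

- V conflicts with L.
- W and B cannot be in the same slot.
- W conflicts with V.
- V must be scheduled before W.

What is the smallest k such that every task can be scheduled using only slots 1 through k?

2 slots

The precedence chain requires at least 2 distinct slots.
With at most 2 per slot and 4 tasks, at least 2 slots are needed.
2 works (last occupied slot: 2): for example B in 1; L in 2; W in 2; V in 1.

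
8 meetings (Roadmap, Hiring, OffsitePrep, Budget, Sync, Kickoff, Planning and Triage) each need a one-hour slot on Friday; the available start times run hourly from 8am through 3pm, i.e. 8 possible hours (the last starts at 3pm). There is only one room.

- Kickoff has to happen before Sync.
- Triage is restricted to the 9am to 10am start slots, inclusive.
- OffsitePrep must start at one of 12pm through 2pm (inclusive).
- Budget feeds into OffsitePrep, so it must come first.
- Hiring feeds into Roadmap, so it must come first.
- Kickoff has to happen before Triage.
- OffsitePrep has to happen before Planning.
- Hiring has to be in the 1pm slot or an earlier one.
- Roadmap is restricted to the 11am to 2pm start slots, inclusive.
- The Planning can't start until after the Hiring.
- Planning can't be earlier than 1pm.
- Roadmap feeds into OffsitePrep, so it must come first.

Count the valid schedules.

Splitting on Roadmap: it can be 11am (12), 12pm (23), 1pm (16). Listing each branch's schedules as (Hiring, OffsitePrep, Budget, Sync, Kickoff, Planning, Triage):
Roadmap=11am: (8am,1pm,12pm,2pm,9am,3pm,10am) (8am,1pm,12pm,3pm,9am,2pm,10am) (8am,2pm,12pm,1pm,9am,3pm,10am) (8am,2pm,1pm,12pm,9am,3pm,10am) (9am,1pm,12pm,2pm,8am,3pm,10am) (9am,1pm,12pm,3pm,8am,2pm,10am) (9am,2pm,12pm,1pm,8am,3pm,10am) (9am,2pm,1pm,12pm,8am,3pm,10am) (10am,1pm,12pm,2pm,8am,3pm,9am) (10am,1pm,12pm,3pm,8am,2pm,9am) (10am,2pm,12pm,1pm,8am,3pm,9am) (10am,2pm,1pm,12pm,8am,3pm,9am) — 12.
Roadmap=12pm: (8am,1pm,11am,2pm,9am,3pm,10am) (8am,1pm,11am,3pm,9am,2pm,10am) (8am,2pm,11am,1pm,9am,3pm,10am) (8am,2pm,1pm,11am,9am,3pm,10am) (9am,1pm,11am,2pm,8am,3pm,10am) (9am,1pm,11am,3pm,8am,2pm,10am) (9am,2pm,11am,1pm,8am,3pm,10am) (9am,2pm,1pm,11am,8am,3pm,10am) (10am,1pm,11am,2pm,8am,3pm,9am) (10am,1pm,11am,3pm,8am,2pm,9am) (10am,2pm,11am,1pm,8am,3pm,9am) (10am,2pm,1pm,11am,8am,3pm,9am) (11am,1pm,8am,2pm,9am,3pm,10am) (11am,1pm,8am,3pm,9am,2pm,10am) (11am,1pm,9am,2pm,8am,3pm,10am) (11am,1pm,9am,3pm,8am,2pm,10am) (11am,1pm,10am,2pm,8am,3pm,9am) (11am,1pm,10am,3pm,8am,2pm,9am) (11am,2pm,8am,1pm,9am,3pm,10am) (11am,2pm,9am,1pm,8am,3pm,10am) (11am,2pm,10am,1pm,8am,3pm,9am) (11am,2pm,1pm,9am,8am,3pm,10am) (11am,2pm,1pm,10am,8am,3pm,9am) — 23.
Roadmap=1pm: (8am,2pm,11am,12pm,9am,3pm,10am) (8am,2pm,12pm,11am,9am,3pm,10am) (9am,2pm,11am,12pm,8am,3pm,10am) (9am,2pm,12pm,11am,8am,3pm,10am) (10am,2pm,11am,12pm,8am,3pm,9am) (10am,2pm,12pm,11am,8am,3pm,9am) (11am,2pm,8am,12pm,9am,3pm,10am) (11am,2pm,9am,12pm,8am,3pm,10am) (11am,2pm,10am,12pm,8am,3pm,9am) (11am,2pm,12pm,9am,8am,3pm,10am) (11am,2pm,12pm,10am,8am,3pm,9am) (12pm,2pm,8am,11am,9am,3pm,10am) (12pm,2pm,9am,11am,8am,3pm,10am) (12pm,2pm,10am,11am,8am,3pm,9am) (12pm,2pm,11am,9am,8am,3pm,10am) (12pm,2pm,11am,10am,8am,3pm,9am) — 16.
Summing: 12 + 23 + 16 = 51.

51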